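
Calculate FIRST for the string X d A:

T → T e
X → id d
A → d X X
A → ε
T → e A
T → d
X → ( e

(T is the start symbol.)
FIRST sets of the non-terminals involved (from the grammar, by fixed-point iteration):
  FIRST(X) = { '(', 'id' }

To compute FIRST(X d A), process the symbols left to right:
Symbol X is a non-terminal. Add FIRST(X) \ {ε} = { '(', 'id' }
X is not nullable (ε ∉ FIRST(X)), so stop here.
FIRST(X d A) = { '(', 'id' }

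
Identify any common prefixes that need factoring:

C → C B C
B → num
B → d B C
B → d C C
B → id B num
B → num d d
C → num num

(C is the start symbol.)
Yes, B has productions with common prefix 'num'; B has productions with common prefix 'd'

Left-factoring is needed when two productions for the same non-terminal
share a common prefix on the right-hand side.

Productions for C:
  C → C B C
  C → num num
Productions for B:
  B → num
  B → d B C
  B → d C C
  B → id B num
  B → num d d

Found common prefix 'num' in productions for B
Found common prefix 'd' in productions for B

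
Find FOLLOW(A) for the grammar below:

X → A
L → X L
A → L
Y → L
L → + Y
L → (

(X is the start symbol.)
{ $, '(', '+' }

To compute FOLLOW(A), find every occurrence of A on a right-hand side N → α A β: add FIRST(β) \ {ε}, and if β is empty or nullable also add FOLLOW(N). Iterate to a fixed point.

In X → A: A is at the end, add FOLLOW(X)

The FOLLOW sets referred to above (computed the same way, to a fixed point):
  FOLLOW(X) = { $, '(', '+' }

Taking the union: FOLLOW(A) = { $, '(', '+' }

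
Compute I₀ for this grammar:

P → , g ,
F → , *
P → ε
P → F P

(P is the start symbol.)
{ [F → . , *], [P → . , g ,], [P → . F P], [P → .], [P' → . P] }

First, augment the grammar with P' → P
I₀ = CLOSURE({ [P' → . P] }):
  [P' → . P] has the dot before P: add [P → . , g ,], [P → .], [P → . F P]
  [P → . F P] has the dot before F: add [F → . , *]
No further items can be added.

I₀ = { [F → . , *], [P → . , g ,], [P → . F P], [P → .], [P' → . P] }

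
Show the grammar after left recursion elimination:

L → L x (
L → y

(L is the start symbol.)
L is directly left-recursive. The standard transformation for
  A → A α₁ | ... | A α_m | β₁ | ... | β_n
is
  A  → β₁ A' | ... | β_n A'
  A' → α₁ A' | ... | α_m A' | ε

L → y becomes L → y L'
L → L x ( becomes L' → x ( L'
Add L' → ε

Resulting grammar:
L → y L'
L' → x ( L'
L' → ε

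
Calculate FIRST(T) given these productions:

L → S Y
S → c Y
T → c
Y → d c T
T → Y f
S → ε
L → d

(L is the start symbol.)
To compute FIRST(T), examine every production with T on the left-hand side, reading each right-hand side left to right until a non-nullable symbol is reached.

FIRST sets of the other non-terminals involved (by the same procedure, iterated to a fixed point):
  FIRST(Y) = { 'd' }

From T → c:
  - c is a terminal: add 'c' and stop
From T → Y f:
  - Y is a non-terminal: add FIRST(Y) \ {ε} = { 'd' }
    Y is not nullable, so stop

Collecting: FIRST(T) = { 'c', 'd' }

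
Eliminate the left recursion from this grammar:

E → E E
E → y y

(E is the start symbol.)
E is directly left-recursive. The standard transformation for
  A → A α₁ | ... | A α_m | β₁ | ... | β_n
is
  A  → β₁ A' | ... | β_n A'
  A' → α₁ A' | ... | α_m A' | ε

E → y y becomes E → y y E'
E → E E becomes E' → E E'
Add E' → ε

Resulting grammar:
E → y y E'
E' → E E'
E' → ε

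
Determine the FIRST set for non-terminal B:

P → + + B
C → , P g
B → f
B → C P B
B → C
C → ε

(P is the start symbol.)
{ '+', ',', 'f', ε }

To compute FIRST(B), examine every production with B on the left-hand side, reading each right-hand side left to right until a non-nullable symbol is reached.

FIRST sets of the other non-terminals involved (by the same procedure, iterated to a fixed point):
  FIRST(C) = { ',', ε }
  FIRST(P) = { '+' }

From B → f:
  - f is a terminal: add 'f' and stop
From B → C P B:
  - C is a non-terminal: add FIRST(C) \ {ε} = { ',' }
    C is nullable, so continue to the next symbol
  - P is a non-terminal: add FIRST(P) \ {ε} = { '+' }
    P is not nullable, so stop
From B → C:
  - C is a non-terminal: add FIRST(C) \ {ε} = { ',' }
    C is nullable and nothing follows, so the whole right-hand side can vanish: ε ∈ FIRST(B)

Collecting: FIRST(B) = { '+', ',', 'f', ε }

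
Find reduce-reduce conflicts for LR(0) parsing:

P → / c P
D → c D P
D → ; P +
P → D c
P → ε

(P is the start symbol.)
No reduce-reduce conflicts

Augment with P' → P and build the canonical LR(0) collection (I0 = CLOSURE({[P' → . P]}), then GOTO on every symbol after a dot until no new states appear). It has 13 states:
  I0: { [D → . ; P +], [D → . c D P], [P → . / c P], [P → . D c], [P → .], [P' → . P] }  — shift, reduce
  I1: { [P → / . c P] }  — shift
  I2: { [D → . ; P +], [D → . c D P], [D → ; . P +], [P → . / c P], [P → . D c], [P → .] }  — shift, reduce
  I3: { [P → D . c] }  — shift
  I4: { [P' → P .] }  — accept
  I5: { [D → . ; P +], [D → . c D P], [D → c . D P] }  — shift
  I6: { [D → . ; P +], [D → . c D P], [D → c D . P], [P → . / c P], [P → . D c], [P → .] }  — shift, reduce
  I7: { [D → c D P .] }  — reduce
  I8: { [P → D c .] }  — reduce
  I9: { [D → ; P . +] }  — shift
  I10: { [D → ; P + .] }  — reduce
  I11: { [D → . ; P +], [D → . c D P], [P → . / c P], [P → . D c], [P → .], [P → / c . P] }  — shift, reduce
  I12: { [P → / c P .] }  — reduce

No state contains more than one complete item.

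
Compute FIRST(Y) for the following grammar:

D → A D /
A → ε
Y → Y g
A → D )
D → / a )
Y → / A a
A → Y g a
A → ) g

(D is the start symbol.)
From Y → Y g:
  - Y is the symbol being defined: contributes nothing new
    Y is not nullable, so stop
From Y → / A a:
  - '/' is a terminal: add '/' and stop

Collecting: FIRST(Y) = { '/' }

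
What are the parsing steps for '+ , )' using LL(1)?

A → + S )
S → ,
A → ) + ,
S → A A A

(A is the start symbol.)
Stack is shown with the top on the left.

Stack    Input    Action
------------------------
A $      + , ) $  output A → + S )
+ S ) $  + , ) $  match '+'
S ) $    , ) $    output S → ,
, ) $    , ) $    match ','
) $      ) $      match ')'
$        $        accept

The string is accepted.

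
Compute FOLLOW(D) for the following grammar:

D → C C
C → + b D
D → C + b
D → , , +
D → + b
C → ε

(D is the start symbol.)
{ $, '+' }

To compute FOLLOW(D), find every occurrence of D on a right-hand side N → α D β: add FIRST(β) \ {ε}, and if β is empty or nullable also add FOLLOW(N). Iterate to a fixed point.

D is the start symbol, so $ ∈ FOLLOW(D).
In C → + b D: D is at the end, add FOLLOW(C)

The FOLLOW sets referred to above (computed the same way, to a fixed point):
  FOLLOW(C) = { $, '+' }

Taking the union: FOLLOW(D) = { $, '+' }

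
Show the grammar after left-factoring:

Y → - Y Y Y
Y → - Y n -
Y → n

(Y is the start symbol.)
Y → - Y Y'
Y' → Y Y
Y' → n -
Y → n

Left-factoring transforms A → αβ₁ | αβ₂ into A → αA' and A' → β₁ | β₂
(α is the longest common prefix among the alternatives). Repeat until
no nonterminal has two alternatives with a common prefix.

Round 1: Y has alternatives sharing prefix '- Y'. Introduce Y': Y → - Y Y'
  Add: Y' → Y Y
  Add: Y' → n -

No remaining common prefixes — done.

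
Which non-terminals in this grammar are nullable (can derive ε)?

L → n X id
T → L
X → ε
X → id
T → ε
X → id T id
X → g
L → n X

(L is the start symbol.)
A non-terminal is nullable if it can derive ε (the empty string): either it has an ε-production, or it has a production whose right-hand side consists entirely of nullable non-terminals.

ε-productions: X → ε, T → ε
So X, T are immediately nullable.
No further non-terminal can be added: every production for the remaining non-terminals contains a terminal or a non-nullable non-terminal.
Nullable = { 'T', 'X' }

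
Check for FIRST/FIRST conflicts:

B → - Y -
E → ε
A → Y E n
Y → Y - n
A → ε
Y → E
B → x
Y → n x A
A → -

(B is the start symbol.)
Yes. A → Y E n / A → '-' on { '-' }; Y → Y '-' n / Y → n x A on { 'n' }

A FIRST/FIRST conflict occurs when two productions N → α and N → β for the same non-terminal have FIRST(α) ∩ FIRST(β) ≠ ∅ (with ε ∈ FIRST of a nullable right-hand side, so two nullable alternatives also conflict).

FIRST sets of the non-terminals at (or reachable through a nullable prefix from) the front of some alternative:
  FIRST(Y) = { '-', 'n', ε }
  FIRST(E) = { ε }

Productions for B:
  B → - Y -: FIRST = { '-' }
  B → x: FIRST = { 'x' }
Productions for A:
  A → Y E n: FIRST = { '-', 'n' }
  A → ε: FIRST = { ε }
  A → -: FIRST = { '-' }
Productions for Y:
  Y → Y - n: FIRST = { '-', 'n' }
  Y → E: FIRST = { ε }
  Y → n x A: FIRST = { 'n' }
E has only one production, so no FIRST/FIRST conflict is possible there.

Conflict for A: A → Y E n and A → -
  Overlap: { '-' }
Conflict for Y: Y → Y - n and Y → n x A
  Overlap: { 'n' }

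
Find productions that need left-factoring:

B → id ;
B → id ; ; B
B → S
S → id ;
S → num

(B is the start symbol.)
Left-factoring is needed when two productions for the same non-terminal
share a common prefix on the right-hand side.

Productions for B:
  B → id ;
  B → id ; ; B
  B → S
Productions for S:
  S → id ;
  S → num

Found common prefix 'id ;' in productions for B

Answer: Yes, B has productions with common prefix 'id ;'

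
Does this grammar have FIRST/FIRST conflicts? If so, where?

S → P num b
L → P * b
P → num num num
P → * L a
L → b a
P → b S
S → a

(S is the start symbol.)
Yes. L → P '*' b / L → b a on { 'b' }

A FIRST/FIRST conflict occurs when two productions N → α and N → β for the same non-terminal have FIRST(α) ∩ FIRST(β) ≠ ∅ (with ε ∈ FIRST of a nullable right-hand side, so two nullable alternatives also conflict).

FIRST sets of the non-terminals at (or reachable through a nullable prefix from) the front of some alternative:
  FIRST(P) = { '*', 'b', 'num' }

Productions for S:
  S → P num b: FIRST = { '*', 'b', 'num' }
  S → a: FIRST = { 'a' }
Productions for L:
  L → P * b: FIRST = { '*', 'b', 'num' }
  L → b a: FIRST = { 'b' }
Productions for P:
  P → num num num: FIRST = { 'num' }
  P → * L a: FIRST = { '*' }
  P → b S: FIRST = { 'b' }

Conflict for L: L → P * b and L → b a
  Overlap: { 'b' }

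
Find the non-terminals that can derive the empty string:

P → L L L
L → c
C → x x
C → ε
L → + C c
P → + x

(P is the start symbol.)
ε-productions: C → ε
So C is immediately nullable.
No further non-terminal can be added: every production for the remaining non-terminals contains a terminal or a non-nullable non-terminal.
Nullable = { 'C' }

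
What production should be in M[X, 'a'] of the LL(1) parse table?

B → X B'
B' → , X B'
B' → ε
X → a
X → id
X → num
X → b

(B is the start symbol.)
To find M[X, 'a'], we find productions for X where 'a' is in the predict set (PREDICT(N → α) = (FIRST(α) \ {ε}) ∪ (FOLLOW(N) if α ⇒* ε)).

X → a: PREDICT = { 'a' }
  'a' is in predict set, so this production goes in M[X, 'a']
X → id: PREDICT = { 'id' }
X → num: PREDICT = { 'num' }
X → b: PREDICT = { 'b' }

M[X, 'a'] = X → a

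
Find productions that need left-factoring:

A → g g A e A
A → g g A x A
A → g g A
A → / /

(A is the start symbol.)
Left-factoring is needed when two productions for the same non-terminal
share a common prefix on the right-hand side.

Productions for A:
  A → g g A e A
  A → g g A x A
  A → g g A
  A → / /

Found common prefix 'g g A' in productions for A

Answer: Yes, A has productions with common prefix 'g g A'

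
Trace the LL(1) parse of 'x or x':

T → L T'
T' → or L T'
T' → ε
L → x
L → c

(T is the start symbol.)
LL(1) parsing maintains a stack (initially the start symbol over $) and the input. At each step: if the stack top is a terminal, match it against the current input token; if it is a non-terminal N, replace it with the RHS of M[N, lookahead] (the unique production whose predict set contains the lookahead).

Stack is shown with the top on the left.

Stack      Input     Action
---------------------------
T $        x or x $  output T → L T'
L T' $     x or x $  output L → x
x T' $     x or x $  match 'x'
T' $       or x $    output T' → or L T'
or L T' $  or x $    match 'or'
L T' $     x $       output L → x
x T' $     x $       match 'x'
T' $       $         output T' → ε
$          $         accept

The string is accepted.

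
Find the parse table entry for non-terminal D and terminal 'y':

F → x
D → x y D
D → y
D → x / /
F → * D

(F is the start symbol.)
To find M[D, 'y'], we find productions for D where 'y' is in the predict set (PREDICT(N → α) = (FIRST(α) \ {ε}) ∪ (FOLLOW(N) if α ⇒* ε)).

D → x y D: PREDICT = { 'x' }
D → y: PREDICT = { 'y' }
  'y' is in predict set, so this production goes in M[D, 'y']
D → x / /: PREDICT = { 'x' }

M[D, 'y'] = D → y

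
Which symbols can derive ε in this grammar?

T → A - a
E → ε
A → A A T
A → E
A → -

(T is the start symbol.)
{ 'A', 'E' }

ε-productions: E → ε
So E is immediately nullable.
A → E: every symbol on the right is nullable, so A is nullable too.
No further non-terminal can be added: every production for the remaining non-terminals contains a terminal or a non-nullable non-terminal.
Nullable = { 'A', 'E' }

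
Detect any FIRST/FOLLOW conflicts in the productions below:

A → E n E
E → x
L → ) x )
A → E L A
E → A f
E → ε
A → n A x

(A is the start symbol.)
Yes. E → x with FOLLOW(E) on { 'x' }; E → A f with FOLLOW(E) on { ')', 'n', 'x' }

A FIRST/FOLLOW conflict occurs when a non-terminal N has a nullable alternative N → β (β ⇒* ε) and another alternative N → α with FIRST(α) ∩ FOLLOW(N) ≠ ∅: on such a lookahead the parser cannot decide between expanding α and letting N vanish via β.

Nullable non-terminals: E.
FIRST sets used below: FIRST(A) = { ')', 'n', 'x' }

E: nullable alternative(s) E → ε; FOLLOW(E) = { $, ')', 'f', 'n', 'x' }
  E → x: FIRST \ {ε} = { 'x' } — overlaps FOLLOW(E) on { 'x' }: CONFLICT
  E → A f: FIRST \ {ε} = { ')', 'n', 'x' } — overlaps FOLLOW(E) on { ')', 'n', 'x' }: CONFLICT
  E → ε: FIRST \ {ε} = { } — this is the only nullable alternative, skip

A, L have no nullable alternative, so no FIRST/FOLLOW check is needed there.

So the grammar has 2 FIRST/FOLLOW conflicts (marked CONFLICT above).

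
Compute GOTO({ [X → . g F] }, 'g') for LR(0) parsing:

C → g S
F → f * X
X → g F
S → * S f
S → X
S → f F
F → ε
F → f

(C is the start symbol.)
GOTO(I, 'g') = CLOSURE({ [A → αX.β] : [A → α.Xβ] ∈ I, X = 'g' })

Items with dot before 'g', with the dot advanced:
  [X → . g F] → [X → g . F]
Closure of the advanced items:
  [X → g . F] has the dot before F: add [F → . f * X], [F → .], [F → . f]

GOTO = { [F → . f * X], [F → . f], [F → .], [X → g . F] }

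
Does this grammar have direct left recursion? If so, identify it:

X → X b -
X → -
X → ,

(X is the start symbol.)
Direct left recursion occurs when N → N α for some non-terminal N (the right-hand side begins with the left-hand side itself).

X → X b -: LEFT RECURSIVE (starts with X)
X → -: starts with '-'
X → ,: starts with ','

The grammar has direct left recursion on: X.

Answer: Yes, X is left-recursive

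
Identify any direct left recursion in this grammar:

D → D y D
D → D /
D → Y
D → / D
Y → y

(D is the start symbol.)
D → D y D: LEFT RECURSIVE (starts with D)
D → D /: LEFT RECURSIVE (starts with D)
D → Y: starts with Y
D → / D: starts with '/'
Y → y: starts with y

The grammar has direct left recursion on: D.

Answer: Yes, D is left-recursive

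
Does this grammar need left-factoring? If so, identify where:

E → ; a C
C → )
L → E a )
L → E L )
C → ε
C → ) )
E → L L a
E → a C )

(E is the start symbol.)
Left-factoring is needed when two productions for the same non-terminal
share a common prefix on the right-hand side.

Productions for E:
  E → ; a C
  E → L L a
  E → a C )
Productions for C:
  C → )
  C → ε
  C → ) )
Productions for L:
  L → E a )
  L → E L )

Found common prefix ')' in productions for C
Found common prefix 'E' in productions for L

Answer: Yes, C has productions with common prefix ')'; L has productions with common prefix 'E'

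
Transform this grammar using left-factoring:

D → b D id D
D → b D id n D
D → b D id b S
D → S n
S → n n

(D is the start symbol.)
D → b D id D'
D' → D
D' → n D
D' → b S
D → S n
S → n n

Left-factoring transforms A → αβ₁ | αβ₂ into A → αA' and A' → β₁ | β₂
(α is the longest common prefix among the alternatives). Repeat until
no nonterminal has two alternatives with a common prefix.

Round 1: D has alternatives sharing prefix 'b D id'. Introduce D': D → b D id D'
  Add: D' → D
  Add: D' → n D
  Add: D' → b S

No remaining common prefixes — done.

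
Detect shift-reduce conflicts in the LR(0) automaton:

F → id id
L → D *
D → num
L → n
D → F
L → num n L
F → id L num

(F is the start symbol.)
A shift-reduce conflict occurs when an LR(0) state has both:
  - a complete (reduce) item [A → α .] (dot at the end), and
  - a shift item [B → β . c γ] (dot before a terminal).

Augment with F' → F and build the canonical LR(0) collection (I0 = CLOSURE({[F' → . F]}), then GOTO on every symbol after a dot until no new states appear). It has 13 states:
  I0: { [F → . id L num], [F → . id id], [F' → . F] }  — shift
  I1: { [F' → F .] }  — accept
  I2: { [D → . F], [D → . num], [F → . id L num], [F → . id id], [F → id . L num], [F → id . id], [L → . D *], [L → . n], [L → . num n L] }  — shift
  I3: { [L → D . *] }  — shift
  I4: { [D → F .] }  — reduce
  I5: { [F → id L . num] }  — shift
  I6: { [D → . F], [D → . num], [F → . id L num], [F → . id id], [F → id . L num], [F → id . id], [F → id id .], [L → . D *], [L → . n], [L → . num n L] }  — shift, reduce
  I7: { [L → n .] }  — reduce
  I8: { [D → num .], [L → num . n L] }  — shift, reduce
  I9: { [D → . F], [D → . num], [F → . id L num], [F → . id id], [L → . D *], [L → . n], [L → . num n L], [L → num n . L] }  — shift
  I10: { [L → num n L .] }  — reduce
  I11: { [F → id L num .] }  — reduce
  I12: { [L → D * .] }  — reduce

I6 contains reduce item [F → id id .] and shift items [D → . num], [F → . id L num], [F → . id id], [F → id . id], [L → . n], [L → . num n L] — shift-reduce conflict.
I8 contains reduce item [D → num .] and shift item [L → num . n L] — shift-reduce conflict.

Answer: Yes — I6: [F → id id .] vs [D → . num]; I8: [D → num .] vs [L → num . n L]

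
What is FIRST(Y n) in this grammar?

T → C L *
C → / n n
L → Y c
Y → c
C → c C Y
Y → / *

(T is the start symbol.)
FIRST sets of the non-terminals involved (from the grammar, by fixed-point iteration):
  FIRST(Y) = { '/', 'c' }

To compute FIRST(Y n), process the symbols left to right:
Symbol Y is a non-terminal. Add FIRST(Y) \ {ε} = { '/', 'c' }
Y is not nullable (ε ∉ FIRST(Y)), so stop here.
FIRST(Y n) = { '/', 'c' }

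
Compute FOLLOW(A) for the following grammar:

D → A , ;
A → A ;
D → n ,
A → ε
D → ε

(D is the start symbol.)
To compute FOLLOW(A), find every occurrence of A on a right-hand side N → α A β: add FIRST(β) \ {ε}, and if β is empty or nullable also add FOLLOW(N). Iterate to a fixed point.

In D → A , ;: A is followed by ',' ';', add FIRST(',' ';') \ {ε} = { ',' }
In A → A ;: A is followed by ';', add FIRST(';') \ {ε} = { ';' }

Taking the union: FOLLOW(A) = { ',', ';' }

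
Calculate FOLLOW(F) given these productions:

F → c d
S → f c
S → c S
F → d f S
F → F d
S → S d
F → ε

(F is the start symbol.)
{ $, 'd' }

F is the start symbol, so $ ∈ FOLLOW(F).
In F → F d: F is followed by d, add FIRST(d) \ {ε} = { 'd' }

Taking the union: FOLLOW(F) = { $, 'd' }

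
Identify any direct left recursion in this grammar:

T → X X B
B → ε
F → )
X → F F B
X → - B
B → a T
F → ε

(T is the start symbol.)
No direct left recursion

Direct left recursion occurs when N → N α for some non-terminal N (the right-hand side begins with the left-hand side itself).

T → X X B: starts with X
B → ε: starts with ε
F → ): starts with ')'
X → F F B: starts with F
X → - B: starts with '-'
B → a T: starts with a
F → ε: starts with ε

No direct left recursion found.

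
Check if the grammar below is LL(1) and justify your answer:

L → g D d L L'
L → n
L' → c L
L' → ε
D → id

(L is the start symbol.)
Relevant sets:
  FOLLOW(L') = { $, 'c' }

For L:
  PREDICT(L → g D d L L') = { 'g' }
  PREDICT(L → n) = { 'n' }
For L':
  PREDICT(L' → c L) = { 'c' }
  PREDICT(L' → ε) = { $, 'c' }
D has a single production, so nothing to check there.

Conflict found: Predict set conflict for L': { 'c' }
The grammar is NOT LL(1).

Answer: No. Predict set conflict for L': { 'c' }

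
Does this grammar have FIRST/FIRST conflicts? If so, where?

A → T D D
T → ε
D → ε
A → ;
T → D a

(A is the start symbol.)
No FIRST/FIRST conflicts.

FIRST sets of the non-terminals at (or reachable through a nullable prefix from) the front of some alternative:
  FIRST(T) = { 'a', ε }
  FIRST(D) = { ε }

Productions for A:
  A → T D D: FIRST = { 'a', ε }
  A → ;: FIRST = { ';' }
Productions for T:
  T → ε: FIRST = { ε }
  T → D a: FIRST = { 'a' }
D has only one production, so no FIRST/FIRST conflict is possible there.

All alternatives of each non-terminal have pairwise disjoint FIRST sets.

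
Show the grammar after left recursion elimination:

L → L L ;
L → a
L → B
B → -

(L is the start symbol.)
L is directly left-recursive. The standard transformation for
  A → A α₁ | ... | A α_m | β₁ | ... | β_n
is
  A  → β₁ A' | ... | β_n A'
  A' → α₁ A' | ... | α_m A' | ε

L → a becomes L → a L'
L → B becomes L → B L'
L → L L ; becomes L' → L ; L'
Add L' → ε

Productions for other non-terminals are unchanged:
  B → -

Resulting grammar:
L → a L'
L → B L'
L' → L ; L'
L' → ε
B → -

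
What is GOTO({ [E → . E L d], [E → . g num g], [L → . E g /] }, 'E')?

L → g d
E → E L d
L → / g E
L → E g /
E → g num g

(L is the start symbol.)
GOTO(I, 'E') = CLOSURE({ [A → αX.β] : [A → α.Xβ] ∈ I, X = 'E' })

Items with dot before 'E', with the dot advanced:
  [E → . E L d] → [E → E . L d]
  [L → . E g /] → [L → E . g /]
Closure of the advanced items:
  [E → E . L d] has the dot before L: add [L → . g d], [L → . / g E], [L → . E g /]
  [L → . E g /] has the dot before E: add [E → . E L d], [E → . g num g]

GOTO = { [E → . E L d], [E → . g num g], [E → E . L d], [L → . / g E], [L → . E g /], [L → . g d], [L → E . g /] }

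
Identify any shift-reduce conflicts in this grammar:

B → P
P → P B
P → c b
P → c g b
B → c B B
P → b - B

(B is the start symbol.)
Augment with B' → B and build the canonical LR(0) collection (I0 = CLOSURE({[B' → . B]}), then GOTO on every symbol after a dot until no new states appear). It has 13 states:
  I0: { [B → . P], [B → . c B B], [B' → . B], [P → . P B], [P → . b - B], [P → . c b], [P → . c g b] }  — shift
  I1: { [B' → B .] }  — accept
  I2: { [B → . P], [B → . c B B], [B → P .], [P → . P B], [P → . b - B], [P → . c b], [P → . c g b], [P → P . B] }  — shift, reduce
  I3: { [P → b . - B] }  — shift
  I4: { [B → . P], [B → . c B B], [B → c . B B], [P → . P B], [P → . b - B], [P → . c b], [P → . c g b], [P → c . b], [P → c . g b] }  — shift
  I5: { [B → . P], [B → . c B B], [B → c B . B], [P → . P B], [P → . b - B], [P → . c b], [P → . c g b] }  — shift
  I6: { [P → b . - B], [P → c b .] }  — shift, reduce
  I7: { [P → c g . b] }  — shift
  I8: { [P → c g b .] }  — reduce
  I9: { [B → . P], [B → . c B B], [P → . P B], [P → . b - B], [P → . c b], [P → . c g b], [P → b - . B] }  — shift
  I10: { [P → b - B .] }  — reduce
  I11: { [B → c B B .] }  — reduce
  I12: { [P → P B .] }  — reduce

I2 contains reduce item [B → P .] and shift items [B → . c B B], [P → . b - B], [P → . c b], [P → . c g b] — shift-reduce conflict.
I6 contains reduce item [P → c b .] and shift item [P → b . - B] — shift-reduce conflict.

Answer: Yes — I2: [B → P .] vs [B → . c B B]; I6: [P → c b .] vs [P → b . - B]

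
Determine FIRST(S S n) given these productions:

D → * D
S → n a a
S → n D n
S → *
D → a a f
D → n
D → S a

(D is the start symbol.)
FIRST sets of the non-terminals involved (from the grammar, by fixed-point iteration):
  FIRST(S) = { '*', 'n' }

To compute FIRST(S S n), process the symbols left to right:
Symbol S is a non-terminal. Add FIRST(S) \ {ε} = { '*', 'n' }
S is not nullable (ε ∉ FIRST(S)), so stop here.
FIRST(S S n) = { '*', 'n' }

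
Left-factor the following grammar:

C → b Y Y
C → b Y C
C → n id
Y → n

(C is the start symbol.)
C → b Y C'
C' → Y
C' → C
C → n id
Y → n

Left-factoring transforms A → αβ₁ | αβ₂ into A → αA' and A' → β₁ | β₂
(α is the longest common prefix among the alternatives). Repeat until
no nonterminal has two alternatives with a common prefix.

Round 1: C has alternatives sharing prefix 'b Y'. Introduce C': C → b Y C'
  Add: C' → Y
  Add: C' → C

No remaining common prefixes — done.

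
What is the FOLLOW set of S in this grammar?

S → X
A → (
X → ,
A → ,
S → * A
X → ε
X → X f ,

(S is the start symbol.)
To compute FOLLOW(S), find every occurrence of S on a right-hand side N → α S β: add FIRST(β) \ {ε}, and if β is empty or nullable also add FOLLOW(N). Iterate to a fixed point.

S is the start symbol, so $ ∈ FOLLOW(S).
S does not occur on any right-hand side.

Taking the union: FOLLOW(S) = { $ }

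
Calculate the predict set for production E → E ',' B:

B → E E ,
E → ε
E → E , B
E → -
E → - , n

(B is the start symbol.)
PREDICT(E → E ',' B) = (FIRST(RHS) \ {ε}) ∪ (FOLLOW(E) if ε ∈ FIRST(RHS), i.e. RHS ⇒* ε)
FIRST(E) = { ',', '-', ε }
FIRST(E ',' B) = { ',', '-' }
ε ∉ FIRST(E ',' B), so FOLLOW(E) is not added.
PREDICT(E → E ',' B) = { ',', '-' }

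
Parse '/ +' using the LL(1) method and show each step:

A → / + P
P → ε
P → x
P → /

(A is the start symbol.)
LL(1) parsing maintains a stack (initially the start symbol over $) and the input. At each step: if the stack top is a terminal, match it against the current input token; if it is a non-terminal N, replace it with the RHS of M[N, lookahead] (the unique production whose predict set contains the lookahead).

Stack is shown with the top on the left.

Stack    Input  Action
----------------------
A $      / + $  output A → / + P
/ + P $  / + $  match '/'
+ P $    + $    match '+'
P $      $      output P → ε
$        $      accept

The string is accepted.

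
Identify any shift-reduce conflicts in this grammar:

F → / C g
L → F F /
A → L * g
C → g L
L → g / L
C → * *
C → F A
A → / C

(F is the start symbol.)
Yes — I19: [A → / C .] vs [F → / C . g]

A shift-reduce conflict occurs when an LR(0) state has both:
  - a complete (reduce) item [A → α .] (dot at the end), and
  - a shift item [B → β . c γ] (dot before a terminal).

Augment with F' → F and build the canonical LR(0) collection (I0 = CLOSURE({[F' → . F]}), then GOTO on every symbol after a dot until no new states appear). It has 22 states:
  I0: { [F → . / C g], [F' → . F] }  — shift
  I1: { [C → . * *], [C → . F A], [C → . g L], [F → . / C g], [F → / . C g] }  — shift
  I2: { [F' → F .] }  — accept
  I3: { [C → * . *] }  — shift
  I4: { [F → / C . g] }  — shift
  I5: { [A → . / C], [A → . L * g], [C → F . A], [F → . / C g], [L → . F F /], [L → . g / L] }  — shift
  I6: { [C → g . L], [F → . / C g], [L → . F F /], [L → . g / L] }  — shift
  I7: { [F → . / C g], [L → F . F /] }  — shift
  I8: { [C → g L .] }  — reduce
  I9: { [L → g . / L] }  — shift
  I10: { [F → . / C g], [L → . F F /], [L → . g / L], [L → g / . L] }  — shift
  I11: { [L → g / L .] }  — reduce
  I12: { [L → F F . /] }  — shift
  I13: { [L → F F / .] }  — reduce
  I14: { [A → / . C], [C → . * *], [C → . F A], [C → . g L], [F → . / C g], [F → / . C g] }  — shift
  I15: { [C → F A .] }  — reduce
  I16: { [A → L . * g] }  — shift
  I17: { [A → L * . g] }  — shift
  I18: { [A → L * g .] }  — reduce
  I19: { [A → / C .], [F → / C . g] }  — shift, reduce
  I20: { [F → / C g .] }  — reduce
  I21: { [C → * * .] }  — reduce

I19 contains reduce item [A → / C .] and shift item [F → / C . g] — shift-reduce conflict.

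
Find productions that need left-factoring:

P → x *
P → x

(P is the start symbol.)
Yes, P has productions with common prefix 'x'

Left-factoring is needed when two productions for the same non-terminal
share a common prefix on the right-hand side.

Productions for P:
  P → x *
  P → x

Found common prefix 'x' in productions for P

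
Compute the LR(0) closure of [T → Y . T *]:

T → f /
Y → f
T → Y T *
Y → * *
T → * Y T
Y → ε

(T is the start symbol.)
To compute CLOSURE, for each item [A → α.Bβ] where B is a non-terminal, add [B → .γ] for all productions B → γ; repeat for the newly added items until nothing changes.

Start with: [T → Y . T *]
  [T → Y . T *] has the dot before T: add [T → . f /], [T → . Y T *], [T → . * Y T]
  [T → . Y T *] has the dot before Y: add [Y → . f], [Y → . * *], [Y → .]
No further items can be added.

CLOSURE = { [T → . * Y T], [T → . Y T *], [T → . f /], [T → Y . T *], [Y → . * *], [Y → . f], [Y → .] }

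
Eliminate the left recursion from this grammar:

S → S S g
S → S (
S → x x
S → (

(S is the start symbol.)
S is directly left-recursive. The standard transformation for
  A → A α₁ | ... | A α_m | β₁ | ... | β_n
is
  A  → β₁ A' | ... | β_n A'
  A' → α₁ A' | ... | α_m A' | ε

S → x x becomes S → x x S'
S → ( becomes S → ( S'
S → S S g becomes S' → S g S'
S → S ( becomes S' → ( S'
Add S' → ε

Resulting grammar:
S → x x S'
S → ( S'
S' → S g S'
S' → ( S'
S' → ε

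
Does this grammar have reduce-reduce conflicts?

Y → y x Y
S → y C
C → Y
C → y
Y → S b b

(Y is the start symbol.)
A reduce-reduce conflict occurs when an LR(0) state has two complete items [A → α .] and [B → β .] — both call for a reduction, and with no lookahead the parser cannot choose between them.

Augment with Y' → Y and build the canonical LR(0) collection (I0 = CLOSURE({[Y' → . Y]}), then GOTO on every symbol after a dot until no new states appear). It has 11 states:
  I0: { [S → . y C], [Y → . S b b], [Y → . y x Y], [Y' → . Y] }  — shift
  I1: { [Y → S . b b] }  — shift
  I2: { [Y' → Y .] }  — accept
  I3: { [C → . Y], [C → . y], [S → . y C], [S → y . C], [Y → . S b b], [Y → . y x Y], [Y → y . x Y] }  — shift
  I4: { [S → y C .] }  — reduce
  I5: { [C → Y .] }  — reduce
  I6: { [S → . y C], [Y → . S b b], [Y → . y x Y], [Y → y x . Y] }  — shift
  I7: { [C → . Y], [C → . y], [C → y .], [S → . y C], [S → y . C], [Y → . S b b], [Y → . y x Y], [Y → y . x Y] }  — shift, reduce
  I8: { [Y → y x Y .] }  — reduce
  I9: { [Y → S b . b] }  — shift
  I10: { [Y → S b b .] }  — reduce

No state contains more than one complete item.

Answer: No reduce-reduce conflicts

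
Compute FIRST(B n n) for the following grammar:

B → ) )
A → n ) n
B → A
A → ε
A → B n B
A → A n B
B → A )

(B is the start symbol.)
{ ')', 'n' }

FIRST sets of the non-terminals involved (from the grammar, by fixed-point iteration):
  FIRST(B) = { ')', 'n', ε }

To compute FIRST(B n n), process the symbols left to right:
Symbol B is a non-terminal. Add FIRST(B) \ {ε} = { ')', 'n' }
B is nullable (ε ∈ FIRST(B)), continue to the next symbol.
Symbol n is a terminal. Add 'n' and stop.
FIRST(B n n) = { ')', 'n' }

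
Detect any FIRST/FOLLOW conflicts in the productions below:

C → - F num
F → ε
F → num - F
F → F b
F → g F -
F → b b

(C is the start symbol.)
Yes. F → num '-' F with FOLLOW(F) on { 'num' }; F → F b with FOLLOW(F) on { 'b', 'num' }; F → b b with FOLLOW(F) on { 'b' }

A FIRST/FOLLOW conflict occurs when a non-terminal N has a nullable alternative N → β (β ⇒* ε) and another alternative N → α with FIRST(α) ∩ FOLLOW(N) ≠ ∅: on such a lookahead the parser cannot decide between expanding α and letting N vanish via β.

Nullable non-terminals: F.
FIRST sets used below: FIRST(F) = { 'b', 'g', 'num', ε }

F: nullable alternative(s) F → ε; FOLLOW(F) = { '-', 'b', 'num' }
  F → ε: FIRST \ {ε} = { } — this is the only nullable alternative, skip
  F → num - F: FIRST \ {ε} = { 'num' } — overlaps FOLLOW(F) on { 'num' }: CONFLICT
  F → F b: FIRST \ {ε} = { 'b', 'g', 'num' } — overlaps FOLLOW(F) on { 'b', 'num' }: CONFLICT
  F → g F -: FIRST \ {ε} = { 'g' } — disjoint from FOLLOW(F)
  F → b b: FIRST \ {ε} = { 'b' } — overlaps FOLLOW(F) on { 'b' }: CONFLICT

C has no nullable alternative, so no FIRST/FOLLOW check is needed there.

So the grammar has 3 FIRST/FOLLOW conflicts (marked CONFLICT above).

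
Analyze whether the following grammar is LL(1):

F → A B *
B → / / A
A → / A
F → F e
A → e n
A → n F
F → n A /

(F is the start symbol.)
No. Predict set conflict for F: { '/', 'e', 'n' }

A grammar is LL(1) if for each non-terminal N with multiple productions, the predict sets of those productions are pairwise disjoint, where PREDICT(N → α) = (FIRST(α) \ {ε}) ∪ (FOLLOW(N) if α ⇒* ε).

Relevant sets:
  FIRST(A) = { '/', 'e', 'n' }
  FIRST(F) = { '/', 'e', 'n' }

For F:
  PREDICT(F → A B '*') = { '/', 'e', 'n' }
  PREDICT(F → F e) = { '/', 'e', 'n' }
  PREDICT(F → n A '/') = { 'n' }
For A:
  PREDICT(A → '/' A) = { '/' }
  PREDICT(A → e n) = { 'e' }
  PREDICT(A → n F) = { 'n' }
B has a single production, so nothing to check there.

Conflict found: Predict set conflict for F: { '/', 'e', 'n' }
The grammar is NOT LL(1).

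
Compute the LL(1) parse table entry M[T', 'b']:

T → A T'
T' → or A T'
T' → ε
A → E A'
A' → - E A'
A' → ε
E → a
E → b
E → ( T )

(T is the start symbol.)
To find M[T', 'b'], we find productions for T' where 'b' is in the predict set (PREDICT(N → α) = (FIRST(α) \ {ε}) ∪ (FOLLOW(N) if α ⇒* ε)).

Relevant sets:
  FOLLOW(T') = { $, ')' }

T' → or A T': PREDICT = { 'or' }
T' → ε: PREDICT = { $, ')' }

M[T', 'b'] is empty (no production applies)

Answer: Empty (error entry)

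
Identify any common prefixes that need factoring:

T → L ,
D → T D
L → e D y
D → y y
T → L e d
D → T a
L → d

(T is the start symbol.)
Left-factoring is needed when two productions for the same non-terminal
share a common prefix on the right-hand side.

Productions for T:
  T → L ,
  T → L e d
Productions for D:
  D → T D
  D → y y
  D → T a
Productions for L:
  L → e D y
  L → d

Found common prefix 'L' in productions for T
Found common prefix 'T' in productions for D

Answer: Yes, T has productions with common prefix 'L'; D has productions with common prefix 'T'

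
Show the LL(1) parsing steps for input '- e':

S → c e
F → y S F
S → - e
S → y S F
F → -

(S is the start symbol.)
LL(1) parsing maintains a stack (initially the start symbol over $) and the input. At each step: if the stack top is a terminal, match it against the current input token; if it is a non-terminal N, replace it with the RHS of M[N, lookahead] (the unique production whose predict set contains the lookahead).

Stack is shown with the top on the left.

Stack  Input  Action
--------------------
S $    - e $  output S → - e
- e $  - e $  match '-'
e $    e $    match 'e'
$      $      accept

The string is accepted.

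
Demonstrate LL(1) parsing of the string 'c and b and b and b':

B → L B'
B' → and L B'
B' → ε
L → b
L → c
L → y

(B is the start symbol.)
LL(1) parsing maintains a stack (initially the start symbol over $) and the input. At each step: if the stack top is a terminal, match it against the current input token; if it is a non-terminal N, replace it with the RHS of M[N, lookahead] (the unique production whose predict set contains the lookahead).

Stack is shown with the top on the left.

Stack       Input                  Action
-----------------------------------------
B $         c and b and b and b $  output B → L B'
L B' $      c and b and b and b $  output L → c
c B' $      c and b and b and b $  match 'c'
B' $        and b and b and b $    output B' → and L B'
and L B' $  and b and b and b $    match 'and'
L B' $      b and b and b $        output L → b
b B' $      b and b and b $        match 'b'
B' $        and b and b $          output B' → and L B'
and L B' $  and b and b $          match 'and'
L B' $      b and b $              output L → b
b B' $      b and b $              match 'b'
B' $        and b $                output B' → and L B'
and L B' $  and b $                match 'and'
L B' $      b $                    output L → b
b B' $      b $                    match 'b'
B' $        $                      output B' → ε
$           $                      accept

The string is accepted.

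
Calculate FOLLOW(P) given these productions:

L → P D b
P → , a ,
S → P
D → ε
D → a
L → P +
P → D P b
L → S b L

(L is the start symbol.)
{ '+', 'a', 'b' }

In L → P D b: P is followed by D b, add FIRST(D b) \ {ε} = { 'a', 'b' }
In S → P: P is at the end, add FOLLOW(S)
In L → P +: P is followed by '+', add FIRST('+') \ {ε} = { '+' }
In P → D P b: P is followed by b, add FIRST(b) \ {ε} = { 'b' }

The FOLLOW sets referred to above (computed the same way, to a fixed point):
  FOLLOW(S) = { 'b' }

Taking the union: FOLLOW(P) = { '+', 'a', 'b' }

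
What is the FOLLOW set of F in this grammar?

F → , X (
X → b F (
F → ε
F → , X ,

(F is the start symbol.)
To compute FOLLOW(F), find every occurrence of F on a right-hand side N → α F β: add FIRST(β) \ {ε}, and if β is empty or nullable also add FOLLOW(N). Iterate to a fixed point.

F is the start symbol, so $ ∈ FOLLOW(F).
In X → b F (: F is followed by '(', add FIRST('(') \ {ε} = { '(' }

Taking the union: FOLLOW(F) = { $, '(' }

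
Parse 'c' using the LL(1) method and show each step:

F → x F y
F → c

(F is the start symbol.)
Stack is shown with the top on the left.

Stack  Input  Action
--------------------
F $    c $    output F → c
c $    c $    match 'c'
$      $      accept

The string is accepted.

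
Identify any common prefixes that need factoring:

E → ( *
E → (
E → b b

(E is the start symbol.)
Yes, E has productions with common prefix '('

Left-factoring is needed when two productions for the same non-terminal
share a common prefix on the right-hand side.

Productions for E:
  E → ( *
  E → (
  E → b b

Found common prefix '(' in productions for E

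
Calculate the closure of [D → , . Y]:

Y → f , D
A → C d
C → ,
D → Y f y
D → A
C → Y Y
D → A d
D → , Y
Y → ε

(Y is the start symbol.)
{ [D → , . Y], [Y → . f , D], [Y → .] }

To compute CLOSURE, for each item [A → α.Bβ] where B is a non-terminal, add [B → .γ] for all productions B → γ; repeat for the newly added items until nothing changes.

Start with: [D → , . Y]
  [D → , . Y] has the dot before Y: add [Y → . f , D], [Y → .]
No further items can be added.

CLOSURE = { [D → , . Y], [Y → . f , D], [Y → .] }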